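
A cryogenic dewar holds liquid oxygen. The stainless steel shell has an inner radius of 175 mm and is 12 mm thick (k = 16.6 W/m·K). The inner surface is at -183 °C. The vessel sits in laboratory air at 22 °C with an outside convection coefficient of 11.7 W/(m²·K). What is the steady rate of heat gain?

Q ≈ 1040 W

Radial (spherical) resistances in series:
R_stainless steel shell = (1/0.175 − 1/0.187)/(4π×16.6) = 0.001758 K/W
R_outer film = 1/(h·4πr_o²) = 1/(11.7×4π×0.187²) = 0.1945 K/W
R_total = 0.1963 K/W
Q = ΔT/R_total = 205/0.1963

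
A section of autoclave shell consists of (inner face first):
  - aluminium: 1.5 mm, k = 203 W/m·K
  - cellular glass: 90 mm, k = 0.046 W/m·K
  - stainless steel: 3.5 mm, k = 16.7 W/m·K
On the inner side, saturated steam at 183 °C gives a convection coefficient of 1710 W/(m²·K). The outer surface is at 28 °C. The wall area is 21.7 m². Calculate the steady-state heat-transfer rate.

Q ≈ 1720 W

Thermal resistances in series:
R_inner film = 1/(h_i·A) = 1/(1710×21.7) = 2.695×10^-5 K/W
R_aluminium = L/(kA) = 0.0015/(203×21.7) = 3.405×10^-7 K/W
R_cellular glass = L/(kA) = 0.09/(0.046×21.7) = 0.09016 K/W
R_stainless steel = L/(kA) = 0.0035/(16.7×21.7) = 9.658×10^-6 K/W
R_total = 0.0902 K/W
Q = ΔT / R_total = 155 / 0.0902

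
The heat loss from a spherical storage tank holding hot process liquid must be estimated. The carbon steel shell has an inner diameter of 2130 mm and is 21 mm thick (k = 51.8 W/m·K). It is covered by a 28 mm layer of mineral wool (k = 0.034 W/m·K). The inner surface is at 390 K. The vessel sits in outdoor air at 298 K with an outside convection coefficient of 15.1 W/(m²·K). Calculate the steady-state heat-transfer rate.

For a spherical shell R = (1/r₁ − 1/r₂)/(4πk); film R = 1/(h·4πr²). In series:
R_carbon steel shell = (1/1.065 − 1/1.086)/(4π×51.8) = 2.789×10^-5 K/W
R_mineral wool = (1/1.086 − 1/1.114)/(4π×0.034) = 0.05417 K/W
R_outer film = 1/(h·4πr_o²) = 1/(15.1×4π×1.114²) = 0.004247 K/W
R_total = 0.05844 K/W
Q = ΔT/R_total = 92/0.05844

Q ≈ 1570 W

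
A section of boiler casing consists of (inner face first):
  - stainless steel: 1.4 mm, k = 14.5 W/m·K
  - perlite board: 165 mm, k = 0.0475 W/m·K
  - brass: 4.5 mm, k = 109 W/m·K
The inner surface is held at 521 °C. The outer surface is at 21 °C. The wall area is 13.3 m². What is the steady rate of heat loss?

Q ≈ 1910 W

Model the wall as resistances in series:
R_stainless steel = L/(kA) = 0.0014/(14.5×13.3) = 7.26×10^-6 K/W
R_perlite board = L/(kA) = 0.165/(0.0475×13.3) = 0.2612 K/W
R_brass = L/(kA) = 0.0045/(109×13.3) = 3.104×10^-6 K/W
R_total = 0.2612 K/W
Q = ΔT / R_total = 500 / 0.2612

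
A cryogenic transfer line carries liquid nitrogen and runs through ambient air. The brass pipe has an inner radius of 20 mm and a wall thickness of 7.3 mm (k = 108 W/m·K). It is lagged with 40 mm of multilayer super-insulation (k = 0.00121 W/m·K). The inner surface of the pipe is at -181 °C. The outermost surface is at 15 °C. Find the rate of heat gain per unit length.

q′ ≈ 1.65 W/m

Radial resistances (cylindrical: R_cond = ln(r_o/r_i)/(2πkL), R_conv = 1/(h·2πrL)):
R_brass pipe wall = ln(27.3/20)/(2π×108×1) = 4.585×10^-4 K/W
R_multilayer super-insulation = ln(67.3/27.3)/(2π×0.00121×1) = 118.7 K/W
R_total = 118.7 K/W
Q = ΔT/R_total = 196/118.7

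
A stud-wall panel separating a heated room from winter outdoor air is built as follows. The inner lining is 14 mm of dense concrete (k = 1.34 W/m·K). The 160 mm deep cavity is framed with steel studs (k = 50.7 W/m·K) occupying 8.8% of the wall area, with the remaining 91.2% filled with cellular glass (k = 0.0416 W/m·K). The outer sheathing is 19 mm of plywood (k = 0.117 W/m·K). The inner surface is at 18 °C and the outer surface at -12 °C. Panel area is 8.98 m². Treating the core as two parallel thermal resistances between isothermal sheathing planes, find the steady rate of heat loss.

Sheathing layers in series; stud and cavity paths in parallel between them.
R_inner = 0.014/(1.34×8.98) = 0.001163 K/W
R_stud  = 0.16/(50.7×0.088×8.98) = 0.003993 K/W
R_cav   = 0.16/(0.0416×0.912×8.98) = 0.4696 K/W
1/R_core = 1/R_stud + 1/R_cav → R_core = 0.00396 K/W
R_outer = 0.019/(0.117×8.98) = 0.01808 K/W
R_total = 0.02321 K/W
Q = ΔT/R_total = 30/0.02321

Q ≈ 1290 W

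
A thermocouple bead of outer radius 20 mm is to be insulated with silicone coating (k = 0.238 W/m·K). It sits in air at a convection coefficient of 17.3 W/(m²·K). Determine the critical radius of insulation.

r_cr ≈ 27.5 mm

For a sphere r_cr = 2k/h = 2×0.238/17.3
r_cr = 27.5 mm; since the bare radius (20 mm) is below r_cr, adding a thin layer of insulation will *increase* heat loss.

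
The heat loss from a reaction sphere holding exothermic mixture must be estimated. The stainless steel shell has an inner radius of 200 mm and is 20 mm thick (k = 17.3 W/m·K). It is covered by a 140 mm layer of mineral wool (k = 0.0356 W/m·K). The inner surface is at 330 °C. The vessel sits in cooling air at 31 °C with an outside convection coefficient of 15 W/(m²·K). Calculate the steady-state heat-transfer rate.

Q ≈ 74.9 W

For a spherical shell R = (1/r₁ − 1/r₂)/(4πk); film R = 1/(h·4πr²). In series:
R_stainless steel shell = (1/0.2 − 1/0.22)/(4π×17.3) = 0.002091 K/W
R_mineral wool = (1/0.22 − 1/0.36)/(4π×0.0356) = 3.951 K/W
R_outer film = 1/(h·4πr_o²) = 1/(15×4π×0.36²) = 0.04093 K/W
R_total = 3.994 K/W
Q = ΔT/R_total = 299/3.994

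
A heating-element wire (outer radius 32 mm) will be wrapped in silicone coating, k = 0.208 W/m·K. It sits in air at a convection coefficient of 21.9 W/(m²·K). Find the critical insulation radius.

r_cr ≈ 9.5 mm

For a cylinder r_cr = k/h = 0.208/21.9
r_cr = 9.5 mm; since the bare radius (32 mm) is above r_cr, any added insulation will reduce heat loss.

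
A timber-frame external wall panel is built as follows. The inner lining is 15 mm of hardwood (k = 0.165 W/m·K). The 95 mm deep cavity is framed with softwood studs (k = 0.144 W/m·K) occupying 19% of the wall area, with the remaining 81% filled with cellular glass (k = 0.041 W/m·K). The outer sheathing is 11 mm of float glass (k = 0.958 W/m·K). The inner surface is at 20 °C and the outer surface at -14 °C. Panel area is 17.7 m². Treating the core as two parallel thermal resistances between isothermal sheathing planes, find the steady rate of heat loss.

Q ≈ 360 W

Sheathing layers in series; stud and cavity paths in parallel between them.
R_inner = 0.015/(0.165×17.7) = 0.005136 K/W
R_stud  = 0.095/(0.144×0.19×17.7) = 0.1962 K/W
R_cav   = 0.095/(0.041×0.81×17.7) = 0.1616 K/W
1/R_core = 1/R_stud + 1/R_cav → R_core = 0.08861 K/W
R_outer = 0.011/(0.958×17.7) = 6.487×10^-4 K/W
R_total = 0.0944 K/W
Q = ΔT/R_total = 34/0.0944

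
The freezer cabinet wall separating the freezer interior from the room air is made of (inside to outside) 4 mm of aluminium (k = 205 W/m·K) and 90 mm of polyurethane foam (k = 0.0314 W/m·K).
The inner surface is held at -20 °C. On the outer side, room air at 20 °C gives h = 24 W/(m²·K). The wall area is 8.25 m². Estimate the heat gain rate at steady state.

Thermal resistances in series:
R_aluminium = L/(kA) = 0.004/(205×8.25) = 2.365×10^-6 K/W
R_polyurethane foam = L/(kA) = 0.09/(0.0314×8.25) = 0.3474 K/W
R_outer film = 1/(h_o·A) = 1/(24×8.25) = 0.005051 K/W
R_total = 0.3525 K/W
Q = ΔT / R_total = 40 / 0.3525

Q ≈ 113 W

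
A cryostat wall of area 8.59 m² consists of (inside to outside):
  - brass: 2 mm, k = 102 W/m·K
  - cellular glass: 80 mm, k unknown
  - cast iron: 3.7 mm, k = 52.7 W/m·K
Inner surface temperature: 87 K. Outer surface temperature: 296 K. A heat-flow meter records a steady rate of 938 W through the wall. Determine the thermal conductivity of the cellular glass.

Treating each layer as a thermal resistance in series:
R_brass = L/(kA) = 0.002/(102×8.59) = 2.283×10^-6 K/W
R_cast iron = L/(kA) = 0.0037/(52.7×8.59) = 8.173×10^-6 K/W
Sum of known resistances R_other = 1.046×10^-5 K/W
Total R = ΔT/Q = 209/938 = 0.2228 K/W
R_cellular glass = R_total − R_other = 0.2228 K/W
k = L/(R·A) = 0.08/(0.2228×8.59)

k ≈ 0.0418 W/(m·K)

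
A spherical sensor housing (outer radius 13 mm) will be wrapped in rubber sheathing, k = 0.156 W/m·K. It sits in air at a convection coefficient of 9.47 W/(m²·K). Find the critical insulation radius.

For a sphere r_cr = 2k/h = 2×0.156/9.47
r_cr = 32.9 mm; since the bare radius (13 mm) is below r_cr, adding a thin layer of insulation will *increase* heat loss.

r_cr ≈ 32.9 mm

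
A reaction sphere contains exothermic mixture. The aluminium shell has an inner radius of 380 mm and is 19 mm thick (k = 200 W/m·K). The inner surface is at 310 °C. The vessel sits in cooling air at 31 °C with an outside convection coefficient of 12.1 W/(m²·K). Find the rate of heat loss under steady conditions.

Q ≈ 6750 W

Radial (spherical) resistances in series:
R_aluminium shell = (1/0.38 − 1/0.399)/(4π×200) = 4.986×10^-5 K/W
R_outer film = 1/(h·4πr_o²) = 1/(12.1×4π×0.399²) = 0.04131 K/W
R_total = 0.04136 K/W
Q = ΔT/R_total = 279/0.04136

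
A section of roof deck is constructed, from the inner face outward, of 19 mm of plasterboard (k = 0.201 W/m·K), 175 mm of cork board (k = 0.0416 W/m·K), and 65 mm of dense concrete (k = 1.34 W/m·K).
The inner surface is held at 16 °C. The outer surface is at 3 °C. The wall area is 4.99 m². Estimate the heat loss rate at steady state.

Model the wall as resistances in series:
R_plasterboard = L/(kA) = 0.019/(0.201×4.99) = 0.01894 K/W
R_cork board = L/(kA) = 0.175/(0.0416×4.99) = 0.843 K/W
R_dense concrete = L/(kA) = 0.065/(1.34×4.99) = 0.009721 K/W
R_total = 0.8717 K/W
Q = ΔT / R_total = 13 / 0.8717

Q ≈ 14.9 W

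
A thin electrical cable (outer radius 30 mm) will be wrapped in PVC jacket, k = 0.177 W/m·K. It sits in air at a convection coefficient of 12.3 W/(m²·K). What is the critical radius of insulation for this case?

For a cylinder r_cr = k/h = 0.177/12.3
r_cr = 14.4 mm; since the bare radius (30 mm) is above r_cr, any added insulation will reduce heat loss.

r_cr ≈ 14.4 mm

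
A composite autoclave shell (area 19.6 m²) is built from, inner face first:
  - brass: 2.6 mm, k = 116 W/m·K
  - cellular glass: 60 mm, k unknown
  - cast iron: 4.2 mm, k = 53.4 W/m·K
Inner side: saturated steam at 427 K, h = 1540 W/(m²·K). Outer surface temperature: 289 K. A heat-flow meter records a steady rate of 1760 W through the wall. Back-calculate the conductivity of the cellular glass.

Model the wall as resistances in series:
R_inner film = 1/(h_i·A) = 1/(1540×19.6) = 3.313×10^-5 K/W
R_brass = L/(kA) = 0.0026/(116×19.6) = 1.144×10^-6 K/W
R_cast iron = L/(kA) = 0.0042/(53.4×19.6) = 4.013×10^-6 K/W
Sum of known resistances R_other = 3.829×10^-5 K/W
Total R = ΔT/Q = 138/1760 = 0.07841 K/W
R_cellular glass = R_total − R_other = 0.07837 K/W
k = L/(R·A) = 0.06/(0.07837×19.6)

k ≈ 0.0391 W/(m·K)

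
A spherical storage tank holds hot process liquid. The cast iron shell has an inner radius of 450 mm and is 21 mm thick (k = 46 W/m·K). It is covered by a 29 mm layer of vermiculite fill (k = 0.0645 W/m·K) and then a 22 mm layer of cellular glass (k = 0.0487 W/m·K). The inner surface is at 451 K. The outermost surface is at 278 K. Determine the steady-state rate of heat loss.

Each spherical layer contributes R = (1/r_i − 1/r_o)/(4πk):
R_cast iron shell = (1/0.45 − 1/0.471)/(4π×46) = 1.714×10^-4 K/W
R_vermiculite fill = (1/0.471 − 1/0.5)/(4π×0.0645) = 0.1519 K/W
R_cellular glass = (1/0.5 − 1/0.522)/(4π×0.0487) = 0.1377 K/W
R_total = 0.2898 K/W
Q = ΔT/R_total = 173/0.2898

Q ≈ 597 W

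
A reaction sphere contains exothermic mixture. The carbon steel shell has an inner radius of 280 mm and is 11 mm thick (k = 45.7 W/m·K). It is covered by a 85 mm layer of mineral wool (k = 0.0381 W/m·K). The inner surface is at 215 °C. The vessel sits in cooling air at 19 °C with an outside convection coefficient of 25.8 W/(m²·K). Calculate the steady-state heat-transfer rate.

Radial (spherical) resistances in series:
R_carbon steel shell = (1/0.28 − 1/0.291)/(4π×45.7) = 2.351×10^-4 K/W
R_mineral wool = (1/0.291 − 1/0.376)/(4π×0.0381) = 1.623 K/W
R_outer film = 1/(h·4πr_o²) = 1/(25.8×4π×0.376²) = 0.02182 K/W
R_total = 1.645 K/W
Q = ΔT/R_total = 196/1.645

Q ≈ 119 W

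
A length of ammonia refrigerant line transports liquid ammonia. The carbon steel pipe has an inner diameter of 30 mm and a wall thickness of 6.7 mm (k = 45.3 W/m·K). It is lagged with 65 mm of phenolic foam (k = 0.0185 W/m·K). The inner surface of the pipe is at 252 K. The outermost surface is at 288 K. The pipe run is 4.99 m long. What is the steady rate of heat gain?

Cylindrical conduction, so R = ln(r₂/r₁)/(2πkL) per layer, in series:
R_carbon steel pipe wall = ln(21.7/15)/(2π×45.3×4.99) = 2.6×10^-4 K/W
R_phenolic foam = ln(86.7/21.7)/(2π×0.0185×4.99) = 2.388 K/W
R_total = 2.388 K/W
Q = ΔT/R_total = 36/2.388

Q ≈ 15.1 W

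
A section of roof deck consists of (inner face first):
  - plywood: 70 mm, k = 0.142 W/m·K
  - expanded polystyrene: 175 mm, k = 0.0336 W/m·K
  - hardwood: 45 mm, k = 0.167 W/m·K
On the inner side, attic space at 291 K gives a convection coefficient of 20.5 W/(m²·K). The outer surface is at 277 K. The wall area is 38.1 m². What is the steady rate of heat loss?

Q ≈ 88.6 W

Thermal resistances in series:
R_inner film = 1/(h_i·A) = 1/(20.5×38.1) = 0.00128 K/W
R_plywood = L/(kA) = 0.07/(0.142×38.1) = 0.01294 K/W
R_expanded polystyrene = L/(kA) = 0.175/(0.0336×38.1) = 0.1367 K/W
R_hardwood = L/(kA) = 0.045/(0.167×38.1) = 0.007072 K/W
R_total = 0.158 K/W
Q = ΔT / R_total = 14 / 0.158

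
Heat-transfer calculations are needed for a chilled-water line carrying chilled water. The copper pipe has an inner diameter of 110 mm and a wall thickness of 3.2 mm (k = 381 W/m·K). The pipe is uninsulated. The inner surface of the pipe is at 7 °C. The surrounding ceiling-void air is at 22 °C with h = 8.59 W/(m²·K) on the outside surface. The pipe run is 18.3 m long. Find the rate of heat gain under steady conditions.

Radial resistances (cylindrical: R_cond = ln(r_o/r_i)/(2πkL), R_conv = 1/(h·2πrL)):
R_copper pipe wall = ln(58.2/55)/(2π×381×18.3) = 1.291×10^-6 K/W
R_outer film = 1/(h_o·2πr_oL) = 1/(8.59×2π×0.0582×18.3) = 0.0174 K/W
R_total = 0.0174 K/W
Q = ΔT/R_total = 15/0.0174

Q ≈ 862 W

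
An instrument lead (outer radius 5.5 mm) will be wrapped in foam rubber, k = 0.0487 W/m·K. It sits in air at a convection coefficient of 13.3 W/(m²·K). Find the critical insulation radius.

For a cylinder r_cr = k/h = 0.0487/13.3
r_cr = 3.66 mm; since the bare radius (5.5 mm) is above r_cr, any added insulation will reduce heat loss.

r_cr ≈ 3.66 mm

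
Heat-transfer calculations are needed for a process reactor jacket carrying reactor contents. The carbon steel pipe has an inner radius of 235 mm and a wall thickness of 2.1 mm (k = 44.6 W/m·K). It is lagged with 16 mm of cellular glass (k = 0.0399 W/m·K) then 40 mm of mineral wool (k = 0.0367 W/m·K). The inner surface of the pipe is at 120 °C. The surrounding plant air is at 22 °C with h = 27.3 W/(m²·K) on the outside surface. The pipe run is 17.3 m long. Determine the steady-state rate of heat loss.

Q ≈ 1850 W

Radial resistances (cylindrical: R_cond = ln(r_o/r_i)/(2πkL), R_conv = 1/(h·2πrL)):
R_carbon steel pipe wall = ln(237.1/235)/(2π×44.6×17.3) = 1.835×10^-6 K/W
R_cellular glass = ln(253.1/237.1)/(2π×0.0399×17.3) = 0.01506 K/W
R_mineral wool = ln(293.1/253.1)/(2π×0.0367×17.3) = 0.03678 K/W
R_outer film = 1/(h_o·2πr_oL) = 1/(27.3×2π×0.2931×17.3) = 0.00115 K/W
R_total = 0.05299 K/W
Q = ΔT/R_total = 98/0.05299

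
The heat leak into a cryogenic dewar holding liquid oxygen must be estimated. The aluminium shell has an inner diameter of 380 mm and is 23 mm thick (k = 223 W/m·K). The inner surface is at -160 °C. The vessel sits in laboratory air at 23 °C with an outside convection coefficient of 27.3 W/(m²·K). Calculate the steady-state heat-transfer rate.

Q ≈ 2840 W

Radial (spherical) resistances in series:
R_aluminium shell = (1/0.19 − 1/0.213)/(4π×223) = 2.028×10^-4 K/W
R_outer film = 1/(h·4πr_o²) = 1/(27.3×4π×0.213²) = 0.06425 K/W
R_total = 0.06445 K/W
Q = ΔT/R_total = 183/0.06445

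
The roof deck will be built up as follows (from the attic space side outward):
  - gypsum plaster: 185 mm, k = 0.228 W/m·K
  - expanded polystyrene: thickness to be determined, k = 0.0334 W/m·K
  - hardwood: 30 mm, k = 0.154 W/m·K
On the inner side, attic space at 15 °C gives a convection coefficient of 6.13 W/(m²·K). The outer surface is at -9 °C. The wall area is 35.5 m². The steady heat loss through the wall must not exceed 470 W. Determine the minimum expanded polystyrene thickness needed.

Model the wall as resistances in series:
R_inner film = 1/(h_i·A) = 1/(6.13×35.5) = 0.004595 K/W
R_gypsum plaster = L/(kA) = 0.185/(0.228×35.5) = 0.02286 K/W
R_hardwood = L/(kA) = 0.03/(0.154×35.5) = 0.005487 K/W
Sum of the known resistances R_other = 0.03294 K/W
Required total resistance R_tot = ΔT/Q_allow = 24/470 = 0.05106 K/W
R_expanded polystyrene = R_tot − R_other = 0.01812 K/W
L = R·k·A = 0.01812×0.0334×35.5

L ≈ 21.5 mm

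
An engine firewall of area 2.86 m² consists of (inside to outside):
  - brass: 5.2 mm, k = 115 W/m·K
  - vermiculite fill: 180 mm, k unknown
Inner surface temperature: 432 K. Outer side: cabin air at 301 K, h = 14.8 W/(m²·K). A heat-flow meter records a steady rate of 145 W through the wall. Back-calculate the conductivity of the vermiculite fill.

k ≈ 0.0715 W/(m·K)

Treating each layer as a thermal resistance in series:
R_brass = L/(kA) = 0.0052/(115×2.86) = 1.581×10^-5 K/W
R_outer film = 1/(h_o·A) = 1/(14.8×2.86) = 0.02363 K/W
Sum of known resistances R_other = 0.02364 K/W
Total R = ΔT/Q = 131/145 = 0.9034 K/W
R_vermiculite fill = R_total − R_other = 0.8798 K/W
k = L/(R·A) = 0.18/(0.8798×2.86)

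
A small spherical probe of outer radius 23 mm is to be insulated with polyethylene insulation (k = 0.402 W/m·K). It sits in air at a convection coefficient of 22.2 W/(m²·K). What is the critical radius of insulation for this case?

r_cr ≈ 36.2 mm

For a sphere r_cr = 2k/h = 2×0.402/22.2
r_cr = 36.2 mm; since the bare radius (23 mm) is below r_cr, adding a thin layer of insulation will *increase* heat loss.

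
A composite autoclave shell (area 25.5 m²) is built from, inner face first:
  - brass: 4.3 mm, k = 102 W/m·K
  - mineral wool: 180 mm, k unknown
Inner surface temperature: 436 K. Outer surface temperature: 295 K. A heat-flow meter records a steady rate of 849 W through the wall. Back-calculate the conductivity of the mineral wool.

k ≈ 0.0425 W/(m·K)

Model the wall as resistances in series:
R_brass = L/(kA) = 0.0043/(102×25.5) = 1.653×10^-6 K/W
Sum of known resistances R_other = 1.653×10^-6 K/W
Total R = ΔT/Q = 141/849 = 0.1661 K/W
R_mineral wool = R_total − R_other = 0.1661 K/W
k = L/(R·A) = 0.18/(0.1661×25.5)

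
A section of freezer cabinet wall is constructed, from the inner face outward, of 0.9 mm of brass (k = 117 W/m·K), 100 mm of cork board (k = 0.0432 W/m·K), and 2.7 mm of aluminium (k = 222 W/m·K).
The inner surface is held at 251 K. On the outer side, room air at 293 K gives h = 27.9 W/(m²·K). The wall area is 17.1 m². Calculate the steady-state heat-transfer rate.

Treating each layer as a thermal resistance in series:
R_brass = L/(kA) = 0.0009/(117×17.1) = 4.498×10^-7 K/W
R_cork board = L/(kA) = 0.1/(0.0432×17.1) = 0.1354 K/W
R_aluminium = L/(kA) = 0.0027/(222×17.1) = 7.112×10^-7 K/W
R_outer film = 1/(h_o·A) = 1/(27.9×17.1) = 0.002096 K/W
R_total = 0.1375 K/W
Q = ΔT / R_total = 42 / 0.1375

Q ≈ 306 W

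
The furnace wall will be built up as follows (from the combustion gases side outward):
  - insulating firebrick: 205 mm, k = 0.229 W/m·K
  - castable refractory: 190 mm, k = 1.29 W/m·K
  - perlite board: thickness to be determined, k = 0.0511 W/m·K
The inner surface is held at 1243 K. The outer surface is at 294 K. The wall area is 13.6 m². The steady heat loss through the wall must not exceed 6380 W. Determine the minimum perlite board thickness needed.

Series thermal resistances:
R_insulating firebrick = L/(kA) = 0.205/(0.229×13.6) = 0.06582 K/W
R_castable refractory = L/(kA) = 0.19/(1.29×13.6) = 0.01083 K/W
Sum of the known resistances R_other = 0.07665 K/W
Required total resistance R_tot = ΔT/Q_allow = 949/6380 = 0.1487 K/W
R_perlite board = R_tot − R_other = 0.07209 K/W
L = R·k·A = 0.07209×0.0511×13.6

L ≈ 50.1 mm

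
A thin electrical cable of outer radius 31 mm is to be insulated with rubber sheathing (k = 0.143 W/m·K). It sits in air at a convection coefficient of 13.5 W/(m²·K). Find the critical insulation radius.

For a cylinder r_cr = k/h = 0.143/13.5
r_cr = 10.6 mm; since the bare radius (31 mm) is above r_cr, any added insulation will reduce heat loss.

r_cr ≈ 10.6 mm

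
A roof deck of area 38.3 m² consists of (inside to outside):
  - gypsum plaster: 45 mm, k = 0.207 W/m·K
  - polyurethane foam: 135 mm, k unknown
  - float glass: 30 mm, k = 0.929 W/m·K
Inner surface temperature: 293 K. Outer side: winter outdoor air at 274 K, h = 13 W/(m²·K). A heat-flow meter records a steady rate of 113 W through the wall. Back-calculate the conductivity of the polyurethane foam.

Thermal resistances in series:
R_gypsum plaster = L/(kA) = 0.045/(0.207×38.3) = 0.005676 K/W
R_float glass = L/(kA) = 0.03/(0.929×38.3) = 8.432×10^-4 K/W
R_outer film = 1/(h_o·A) = 1/(13×38.3) = 0.002008 K/W
Sum of known resistances R_other = 0.008528 K/W
Total R = ΔT/Q = 19/113 = 0.1681 K/W
R_polyurethane foam = R_total − R_other = 0.1596 K/W
k = L/(R·A) = 0.135/(0.1596×38.3)

k ≈ 0.0221 W/(m·K)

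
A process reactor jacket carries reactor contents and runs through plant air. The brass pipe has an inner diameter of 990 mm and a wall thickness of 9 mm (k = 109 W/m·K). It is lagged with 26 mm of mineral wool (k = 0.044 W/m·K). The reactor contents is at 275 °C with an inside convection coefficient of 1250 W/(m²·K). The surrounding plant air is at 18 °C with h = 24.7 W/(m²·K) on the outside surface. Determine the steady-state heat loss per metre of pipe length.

Per-layer cylindrical resistances, series-summed:
R_inner film = 1/(h_i·2πr₁L) = 1/(1250×2π×0.495×1) = 2.572×10^-4 K/W
R_brass pipe wall = ln(504/495)/(2π×109×1) = 2.631×10^-5 K/W
R_mineral wool = ln(530/504)/(2π×0.044×1) = 0.1819 K/W
R_outer film = 1/(h_o·2πr_oL) = 1/(24.7×2π×0.53×1) = 0.01216 K/W
R_total = 0.1944 K/W
Q = ΔT/R_total = 257/0.1944

q′ ≈ 1320 W/m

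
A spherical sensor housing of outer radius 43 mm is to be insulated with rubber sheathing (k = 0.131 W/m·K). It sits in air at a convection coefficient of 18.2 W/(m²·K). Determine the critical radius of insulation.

For a sphere r_cr = 2k/h = 2×0.131/18.2
r_cr = 14.4 mm; since the bare radius (43 mm) is above r_cr, any added insulation will reduce heat loss.

r_cr ≈ 14.4 mm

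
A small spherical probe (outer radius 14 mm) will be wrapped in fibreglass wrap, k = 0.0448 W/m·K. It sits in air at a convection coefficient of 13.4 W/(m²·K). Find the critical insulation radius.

For a sphere r_cr = 2k/h = 2×0.0448/13.4
r_cr = 6.69 mm; since the bare radius (14 mm) is above r_cr, any added insulation will reduce heat loss.

r_cr ≈ 6.69 mm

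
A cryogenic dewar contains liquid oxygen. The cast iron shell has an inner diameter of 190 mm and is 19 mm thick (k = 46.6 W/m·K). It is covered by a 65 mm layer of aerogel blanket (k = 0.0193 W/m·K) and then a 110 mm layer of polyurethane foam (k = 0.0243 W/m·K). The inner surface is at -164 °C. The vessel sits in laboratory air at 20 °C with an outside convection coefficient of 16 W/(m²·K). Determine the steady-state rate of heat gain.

For a spherical shell R = (1/r₁ − 1/r₂)/(4πk); film R = 1/(h·4πr²). In series:
R_cast iron shell = (1/0.095 − 1/0.114)/(4π×46.6) = 0.002996 K/W
R_aerogel blanket = (1/0.114 − 1/0.179)/(4π×0.0193) = 13.13 K/W
R_polyurethane foam = (1/0.179 − 1/0.289)/(4π×0.0243) = 6.963 K/W
R_outer film = 1/(h·4πr_o²) = 1/(16×4π×0.289²) = 0.05955 K/W
R_total = 20.16 K/W
Q = ΔT/R_total = 184/20.16

Q ≈ 9.13 W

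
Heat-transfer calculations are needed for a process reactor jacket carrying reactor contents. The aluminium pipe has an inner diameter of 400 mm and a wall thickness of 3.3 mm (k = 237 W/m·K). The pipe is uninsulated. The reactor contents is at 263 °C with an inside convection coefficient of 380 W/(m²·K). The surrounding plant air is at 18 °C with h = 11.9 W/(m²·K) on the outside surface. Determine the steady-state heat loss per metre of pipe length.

q′ ≈ 3610 W/m

Radial resistances (cylindrical: R_cond = ln(r_o/r_i)/(2πkL), R_conv = 1/(h·2πrL)):
R_inner film = 1/(h_i·2πr₁L) = 1/(380×2π×0.2×1) = 0.002094 K/W
R_aluminium pipe wall = ln(203.3/200)/(2π×237×1) = 1.099×10^-5 K/W
R_outer film = 1/(h_o·2πr_oL) = 1/(11.9×2π×0.2033×1) = 0.06579 K/W
R_total = 0.06789 K/W
Q = ΔT/R_total = 245/0.06789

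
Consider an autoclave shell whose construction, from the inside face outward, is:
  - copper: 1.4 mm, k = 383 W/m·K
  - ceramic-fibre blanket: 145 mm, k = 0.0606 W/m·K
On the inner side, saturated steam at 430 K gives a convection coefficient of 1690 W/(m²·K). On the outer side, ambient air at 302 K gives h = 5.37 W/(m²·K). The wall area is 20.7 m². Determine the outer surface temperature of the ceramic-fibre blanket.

T ≈ 311 K

Using the resistance-network approach (series):
R_inner film = 1/(h_i·A) = 1/(1690×20.7) = 2.859×10^-5 K/W
R_copper = L/(kA) = 0.0014/(383×20.7) = 1.766×10^-7 K/W
R_ceramic-fibre blanket = L/(kA) = 0.145/(0.0606×20.7) = 0.1156 K/W
R_outer film = 1/(h_o·A) = 1/(5.37×20.7) = 0.008996 K/W
R_total = 0.1246 K/W;  Q = ΔT/R_total = 128/0.1246 = 1027 W
T_interface = T_inner − Q·ΣR(inner→interface) = 430 − 1030×0.1156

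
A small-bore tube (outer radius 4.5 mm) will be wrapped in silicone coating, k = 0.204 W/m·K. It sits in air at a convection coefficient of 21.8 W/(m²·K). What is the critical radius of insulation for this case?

r_cr ≈ 9.36 mm

For a cylinder r_cr = k/h = 0.204/21.8
r_cr = 9.36 mm; since the bare radius (4.5 mm) is below r_cr, adding a thin layer of insulation will *increase* heat loss.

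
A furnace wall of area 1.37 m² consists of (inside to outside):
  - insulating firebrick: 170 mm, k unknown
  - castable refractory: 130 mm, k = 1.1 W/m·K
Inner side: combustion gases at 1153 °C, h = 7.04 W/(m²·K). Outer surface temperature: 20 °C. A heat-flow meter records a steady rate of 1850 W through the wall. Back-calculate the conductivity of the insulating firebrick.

Model the wall as resistances in series:
R_inner film = 1/(h_i·A) = 1/(7.04×1.37) = 0.1037 K/W
R_castable refractory = L/(kA) = 0.13/(1.1×1.37) = 0.08626 K/W
Sum of known resistances R_other = 0.1899 K/W
Total R = ΔT/Q = 1133/1850 = 0.6124 K/W
R_insulating firebrick = R_total − R_other = 0.4225 K/W
k = L/(R·A) = 0.17/(0.4225×1.37)

k ≈ 0.294 W/(m·K)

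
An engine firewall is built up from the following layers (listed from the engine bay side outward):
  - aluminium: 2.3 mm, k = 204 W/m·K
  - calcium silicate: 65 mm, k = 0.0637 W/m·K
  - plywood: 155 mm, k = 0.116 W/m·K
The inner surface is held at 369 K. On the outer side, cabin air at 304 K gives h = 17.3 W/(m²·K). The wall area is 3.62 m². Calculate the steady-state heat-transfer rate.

Q ≈ 97.5 W

Model the wall as resistances in series:
R_aluminium = L/(kA) = 0.0023/(204×3.62) = 3.115×10^-6 K/W
R_calcium silicate = L/(kA) = 0.065/(0.0637×3.62) = 0.2819 K/W
R_plywood = L/(kA) = 0.155/(0.116×3.62) = 0.3691 K/W
R_outer film = 1/(h_o·A) = 1/(17.3×3.62) = 0.01597 K/W
R_total = 0.667 K/W
Q = ΔT / R_total = 65 / 0.667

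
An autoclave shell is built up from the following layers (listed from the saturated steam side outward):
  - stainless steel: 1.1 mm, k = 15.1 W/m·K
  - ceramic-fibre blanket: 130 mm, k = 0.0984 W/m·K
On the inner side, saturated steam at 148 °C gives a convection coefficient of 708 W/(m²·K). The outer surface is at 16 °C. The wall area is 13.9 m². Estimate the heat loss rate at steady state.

Model the wall as resistances in series:
R_inner film = 1/(h_i·A) = 1/(708×13.9) = 1.016×10^-4 K/W
R_stainless steel = L/(kA) = 0.0011/(15.1×13.9) = 5.241×10^-6 K/W
R_ceramic-fibre blanket = L/(kA) = 0.13/(0.0984×13.9) = 0.09505 K/W
R_total = 0.09515 K/W
Q = ΔT / R_total = 132 / 0.09515

Q ≈ 1390 W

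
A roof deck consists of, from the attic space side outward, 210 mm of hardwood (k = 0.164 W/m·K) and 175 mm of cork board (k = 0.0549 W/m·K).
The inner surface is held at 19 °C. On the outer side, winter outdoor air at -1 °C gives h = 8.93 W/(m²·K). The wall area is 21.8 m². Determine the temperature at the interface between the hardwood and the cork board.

T ≈ 13.4 °C

Treating each layer as a thermal resistance in series:
R_hardwood = L/(kA) = 0.21/(0.164×21.8) = 0.05874 K/W
R_cork board = L/(kA) = 0.175/(0.0549×21.8) = 0.1462 K/W
R_outer film = 1/(h_o·A) = 1/(8.93×21.8) = 0.005137 K/W
R_total = 0.2101 K/W;  Q = ΔT/R_total = 20/0.2101 = 95.19 W
T_interface = T_inner − Q·ΣR(inner→interface) = 19 − 95.2×0.05874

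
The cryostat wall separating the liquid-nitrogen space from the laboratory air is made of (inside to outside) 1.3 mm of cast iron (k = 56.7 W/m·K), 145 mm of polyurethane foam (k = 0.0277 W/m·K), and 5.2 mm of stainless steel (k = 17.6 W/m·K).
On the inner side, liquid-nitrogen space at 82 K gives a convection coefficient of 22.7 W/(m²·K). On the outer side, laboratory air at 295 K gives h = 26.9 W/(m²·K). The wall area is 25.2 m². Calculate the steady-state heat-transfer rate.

Model the wall as resistances in series:
R_inner film = 1/(h_i·A) = 1/(22.7×25.2) = 0.001748 K/W
R_cast iron = L/(kA) = 0.0013/(56.7×25.2) = 9.098×10^-7 K/W
R_polyurethane foam = L/(kA) = 0.145/(0.0277×25.2) = 0.2077 K/W
R_stainless steel = L/(kA) = 0.0052/(17.6×25.2) = 1.172×10^-5 K/W
R_outer film = 1/(h_o·A) = 1/(26.9×25.2) = 0.001475 K/W
R_total = 0.211 K/W
Q = ΔT / R_total = 213 / 0.211

Q ≈ 1010 W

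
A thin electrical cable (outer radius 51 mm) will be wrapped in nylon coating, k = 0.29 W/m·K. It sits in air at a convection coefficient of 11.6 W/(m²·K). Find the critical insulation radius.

r_cr ≈ 25 mm

For a cylinder r_cr = k/h = 0.29/11.6
r_cr = 25 mm; since the bare radius (51 mm) is above r_cr, any added insulation will reduce heat loss.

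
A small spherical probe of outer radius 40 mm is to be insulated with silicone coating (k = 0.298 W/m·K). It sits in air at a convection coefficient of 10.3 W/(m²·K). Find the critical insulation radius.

r_cr ≈ 57.9 mm

For a sphere r_cr = 2k/h = 2×0.298/10.3
r_cr = 57.9 mm; since the bare radius (40 mm) is below r_cr, adding a thin layer of insulation will *increase* heat loss.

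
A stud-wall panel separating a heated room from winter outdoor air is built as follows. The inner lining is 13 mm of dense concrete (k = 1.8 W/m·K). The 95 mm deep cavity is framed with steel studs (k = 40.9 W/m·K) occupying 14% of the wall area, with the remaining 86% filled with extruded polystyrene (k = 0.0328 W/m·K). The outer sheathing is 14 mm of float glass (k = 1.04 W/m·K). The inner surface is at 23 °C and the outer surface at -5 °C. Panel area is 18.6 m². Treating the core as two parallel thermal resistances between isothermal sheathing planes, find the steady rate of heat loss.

Q ≈ 14000 W

Sheathing layers in series; stud and cavity paths in parallel between them.
R_inner = 0.013/(1.8×18.6) = 3.883×10^-4 K/W
R_stud  = 0.095/(40.9×0.14×18.6) = 8.92×10^-4 K/W
R_cav   = 0.095/(0.0328×0.86×18.6) = 0.1811 K/W
1/R_core = 1/R_stud + 1/R_cav → R_core = 8.876×10^-4 K/W
R_outer = 0.014/(1.04×18.6) = 7.237×10^-4 K/W
R_total = 0.002 K/W
Q = ΔT/R_total = 28/0.002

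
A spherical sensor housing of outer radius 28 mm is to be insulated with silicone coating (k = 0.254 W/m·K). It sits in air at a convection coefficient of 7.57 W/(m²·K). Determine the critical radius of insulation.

For a sphere r_cr = 2k/h = 2×0.254/7.57
r_cr = 67.1 mm; since the bare radius (28 mm) is below r_cr, adding a thin layer of insulation will *increase* heat loss.

r_cr ≈ 67.1 mm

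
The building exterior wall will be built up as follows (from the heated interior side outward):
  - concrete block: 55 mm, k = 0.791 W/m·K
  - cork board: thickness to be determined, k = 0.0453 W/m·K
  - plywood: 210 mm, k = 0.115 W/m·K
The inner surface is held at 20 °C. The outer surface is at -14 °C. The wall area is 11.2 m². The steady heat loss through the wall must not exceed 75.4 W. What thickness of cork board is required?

L ≈ 143 mm

Model the wall as resistances in series:
R_concrete block = L/(kA) = 0.055/(0.791×11.2) = 0.006208 K/W
R_plywood = L/(kA) = 0.21/(0.115×11.2) = 0.163 K/W
Sum of the known resistances R_other = 0.1693 K/W
Required total resistance R_tot = ΔT/Q_allow = 34/75.4 = 0.4509 K/W
R_cork board = R_tot − R_other = 0.2817 K/W
L = R·k·A = 0.2817×0.0453×11.2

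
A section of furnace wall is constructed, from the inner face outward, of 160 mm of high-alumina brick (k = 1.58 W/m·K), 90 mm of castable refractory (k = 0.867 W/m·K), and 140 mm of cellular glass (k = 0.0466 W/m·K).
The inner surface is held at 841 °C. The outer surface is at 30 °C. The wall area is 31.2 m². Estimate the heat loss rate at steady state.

Q ≈ 7880 W

Treating each layer as a thermal resistance in series:
R_high-alumina brick = L/(kA) = 0.16/(1.58×31.2) = 0.003246 K/W
R_castable refractory = L/(kA) = 0.09/(0.867×31.2) = 0.003327 K/W
R_cellular glass = L/(kA) = 0.14/(0.0466×31.2) = 0.09629 K/W
R_total = 0.1029 K/W
Q = ΔT / R_total = 811 / 0.1029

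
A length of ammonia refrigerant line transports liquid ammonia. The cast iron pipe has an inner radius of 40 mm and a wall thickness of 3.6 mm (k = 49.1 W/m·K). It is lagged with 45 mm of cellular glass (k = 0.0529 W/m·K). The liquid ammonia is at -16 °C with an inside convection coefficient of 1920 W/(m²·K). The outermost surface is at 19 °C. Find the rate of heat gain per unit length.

q′ ≈ 16.4 W/m

Treating each annulus and film as a series resistance:
R_inner film = 1/(h_i·2πr₁L) = 1/(1920×2π×0.04×1) = 0.002072 K/W
R_cast iron pipe wall = ln(43.6/40)/(2π×49.1×1) = 2.793×10^-4 K/W
R_cellular glass = ln(88.6/43.6)/(2π×0.0529×1) = 2.133 K/W
R_total = 2.136 K/W
Q = ΔT/R_total = 35/2.136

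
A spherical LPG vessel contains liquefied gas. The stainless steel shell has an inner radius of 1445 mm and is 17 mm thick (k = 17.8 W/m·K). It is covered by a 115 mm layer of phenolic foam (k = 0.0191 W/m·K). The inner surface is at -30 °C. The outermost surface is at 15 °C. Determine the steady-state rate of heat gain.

Radial (spherical) resistances in series:
R_stainless steel shell = (1/1.445 − 1/1.462)/(4π×17.8) = 3.598×10^-5 K/W
R_phenolic foam = (1/1.462 − 1/1.577)/(4π×0.0191) = 0.2078 K/W
R_total = 0.2079 K/W
Q = ΔT/R_total = 45/0.2079

Q ≈ 217 W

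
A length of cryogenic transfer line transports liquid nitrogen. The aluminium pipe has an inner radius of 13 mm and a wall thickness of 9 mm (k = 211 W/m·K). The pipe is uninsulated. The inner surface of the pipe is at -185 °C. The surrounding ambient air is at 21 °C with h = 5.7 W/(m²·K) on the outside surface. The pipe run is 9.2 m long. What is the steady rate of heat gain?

Per-layer cylindrical resistances, series-summed:
R_aluminium pipe wall = ln(22/13)/(2π×211×9.2) = 4.313×10^-5 K/W
R_outer film = 1/(h_o·2πr_oL) = 1/(5.7×2π×0.022×9.2) = 0.138 K/W
R_total = 0.138 K/W
Q = ΔT/R_total = 206/0.138

Q ≈ 1490 W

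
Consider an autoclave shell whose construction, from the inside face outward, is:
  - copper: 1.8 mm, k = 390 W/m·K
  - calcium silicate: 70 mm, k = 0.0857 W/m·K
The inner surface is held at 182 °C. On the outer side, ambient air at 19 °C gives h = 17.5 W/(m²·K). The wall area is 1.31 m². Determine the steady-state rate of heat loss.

Q ≈ 244 W

Series thermal resistances:
R_copper = L/(kA) = 0.0018/(390×1.31) = 3.523×10^-6 K/W
R_calcium silicate = L/(kA) = 0.07/(0.0857×1.31) = 0.6235 K/W
R_outer film = 1/(h_o·A) = 1/(17.5×1.31) = 0.04362 K/W
R_total = 0.6671 K/W
Q = ΔT / R_total = 163 / 0.6671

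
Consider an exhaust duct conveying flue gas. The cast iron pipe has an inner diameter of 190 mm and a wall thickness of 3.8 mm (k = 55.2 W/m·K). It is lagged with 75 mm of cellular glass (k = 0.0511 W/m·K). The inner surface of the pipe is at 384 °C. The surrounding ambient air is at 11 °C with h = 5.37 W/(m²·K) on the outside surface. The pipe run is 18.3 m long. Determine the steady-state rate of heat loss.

For a radial system each layer contributes R = ln(r_out/r_in)/(2πkL); films add R = 1/(hA).
R_cast iron pipe wall = ln(98.8/95)/(2π×55.2×18.3) = 6.179×10^-6 K/W
R_cellular glass = ln(173.8/98.8)/(2π×0.0511×18.3) = 0.09613 K/W
R_outer film = 1/(h_o·2πr_oL) = 1/(5.37×2π×0.1738×18.3) = 0.009318 K/W
R_total = 0.1055 K/W
Q = ΔT/R_total = 373/0.1055

Q ≈ 3540 W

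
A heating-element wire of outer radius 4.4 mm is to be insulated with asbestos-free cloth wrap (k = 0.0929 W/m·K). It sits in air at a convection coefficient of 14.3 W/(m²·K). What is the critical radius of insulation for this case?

For a cylinder r_cr = k/h = 0.0929/14.3
r_cr = 6.5 mm; since the bare radius (4.4 mm) is below r_cr, adding a thin layer of insulation will *increase* heat loss.

r_cr ≈ 6.5 mm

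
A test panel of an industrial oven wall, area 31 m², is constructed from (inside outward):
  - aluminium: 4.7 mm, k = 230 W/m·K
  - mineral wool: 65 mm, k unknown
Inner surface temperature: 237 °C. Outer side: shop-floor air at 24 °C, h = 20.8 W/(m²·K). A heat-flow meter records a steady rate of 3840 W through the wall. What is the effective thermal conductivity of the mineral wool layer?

Model the wall as resistances in series:
R_aluminium = L/(kA) = 0.0047/(230×31) = 6.592×10^-7 K/W
R_outer film = 1/(h_o·A) = 1/(20.8×31) = 0.001551 K/W
Sum of known resistances R_other = 0.001552 K/W
Total R = ΔT/Q = 213/3840 = 0.05547 K/W
R_mineral wool = R_total − R_other = 0.05392 K/W
k = L/(R·A) = 0.065/(0.05392×31)

k ≈ 0.0389 W/(m·K)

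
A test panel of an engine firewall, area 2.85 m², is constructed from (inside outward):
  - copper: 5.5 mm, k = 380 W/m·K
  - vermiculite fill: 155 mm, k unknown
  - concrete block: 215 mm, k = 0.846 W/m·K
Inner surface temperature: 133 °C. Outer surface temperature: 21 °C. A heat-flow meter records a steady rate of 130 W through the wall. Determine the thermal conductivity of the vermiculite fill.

k ≈ 0.0704 W/(m·K)

Treating each layer as a thermal resistance in series:
R_copper = L/(kA) = 0.0055/(380×2.85) = 5.078×10^-6 K/W
R_concrete block = L/(kA) = 0.215/(0.846×2.85) = 0.08917 K/W
Sum of known resistances R_other = 0.08918 K/W
Total R = ΔT/Q = 112/130 = 0.8615 K/W
R_vermiculite fill = R_total − R_other = 0.7724 K/W
k = L/(R·A) = 0.155/(0.7724×2.85)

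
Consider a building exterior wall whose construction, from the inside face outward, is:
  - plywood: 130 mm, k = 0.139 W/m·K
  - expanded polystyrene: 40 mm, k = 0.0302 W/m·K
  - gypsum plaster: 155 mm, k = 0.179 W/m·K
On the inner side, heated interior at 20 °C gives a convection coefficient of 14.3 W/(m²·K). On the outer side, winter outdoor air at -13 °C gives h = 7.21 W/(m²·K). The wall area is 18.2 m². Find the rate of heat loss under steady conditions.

Q ≈ 180 W

Series thermal resistances:
R_inner film = 1/(h_i·A) = 1/(14.3×18.2) = 0.003842 K/W
R_plywood = L/(kA) = 0.13/(0.139×18.2) = 0.05139 K/W
R_expanded polystyrene = L/(kA) = 0.04/(0.0302×18.2) = 0.07277 K/W
R_gypsum plaster = L/(kA) = 0.155/(0.179×18.2) = 0.04758 K/W
R_outer film = 1/(h_o·A) = 1/(7.21×18.2) = 0.007621 K/W
R_total = 0.1832 K/W
Q = ΔT / R_total = 33 / 0.1832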